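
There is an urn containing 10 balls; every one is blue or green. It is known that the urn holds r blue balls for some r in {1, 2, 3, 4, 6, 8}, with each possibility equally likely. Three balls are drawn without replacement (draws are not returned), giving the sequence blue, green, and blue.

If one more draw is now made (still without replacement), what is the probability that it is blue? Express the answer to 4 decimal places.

Under each hypothesis, the probability of the observed sequence is: P(data | r = 1) = (1/10)(9/9)(0/8) = 0; P(data | r = 2) = (2/10)(8/9)(1/8) = 0.022222; P(data | r = 3) = (3/10)(7/9)(2/8) = 0.058333; P(data | r = 4) = (4/10)(6/9)(3/8) = 0.1; P(data | r = 6) = (6/10)(4/9)(5/8) = 0.16667; P(data | r = 8) = (8/10)(2/9)(7/8) = 0.15556.
The prior-weighted likelihoods are 1/6 · 0 = 0, 1/6 · 0.022222 = 0.0037037, 1/6 · 0.058333 = 0.0097222, 1/6 · 0.1 = 0.016667, 1/6 · 0.16667 = 0.027778, 1/6 · 0.15556 = 0.025926; these sum to 0.083796.
Normalising, the posterior is P(r = 1 | data) = 0, P(r = 2 | data) = 0.044199, P(r = 3 | data) = 0.11602, P(r = 4 | data) = 0.1989, P(r = 6 | data) = 0.33149, P(r = 8 | data) = 0.30939.
The predictive probability is P(blue next | data) = (0)(0.044199) + (1/7)(0.11602) + (2/7)(0.1989) + (4/7)(0.33149) + (6/7)(0.30939) = 0.52802.

0.5280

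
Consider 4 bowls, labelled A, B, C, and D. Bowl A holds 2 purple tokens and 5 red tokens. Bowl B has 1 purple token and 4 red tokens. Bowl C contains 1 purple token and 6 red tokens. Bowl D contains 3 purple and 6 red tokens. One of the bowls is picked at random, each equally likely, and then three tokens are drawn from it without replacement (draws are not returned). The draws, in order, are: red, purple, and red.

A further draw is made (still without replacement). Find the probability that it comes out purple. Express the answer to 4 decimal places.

Under each hypothesis, the probability of the observed sequence is: P(data | bowl A) = (5/7)(2/6)(4/5) = 0.19048; P(data | bowl B) = (4/5)(1/4)(3/3) = 0.2; P(data | bowl C) = (6/7)(1/6)(5/5) = 0.14286; P(data | bowl D) = (6/9)(3/8)(5/7) = 0.17857.
The prior-weighted likelihoods are 1/4 · 0.19048 = 0.047619, 1/4 · 0.2 = 0.05, 1/4 · 0.14286 = 0.035714, 1/4 · 0.17857 = 0.044643; with total 0.17798.
The posterior is then P(bowl A | data) = 0.26756, P(bowl B | data) = 0.28094, P(bowl C | data) = 0.20067, P(bowl D | data) = 0.25084.
Averaging over the posterior, P(purple next | data) = (1/4)(0.26756) + (0)(0.28094) + (0)(0.20067) + (1/3)(0.25084) = 0.1505.

0.1505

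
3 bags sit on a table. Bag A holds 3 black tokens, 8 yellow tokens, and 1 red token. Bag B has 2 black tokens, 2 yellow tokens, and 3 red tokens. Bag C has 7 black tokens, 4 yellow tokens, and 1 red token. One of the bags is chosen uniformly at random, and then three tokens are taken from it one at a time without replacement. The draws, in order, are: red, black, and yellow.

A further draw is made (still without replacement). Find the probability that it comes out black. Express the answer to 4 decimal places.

0.3363

For each hypothesis, P(data | H) works out to: P(data | bag A) = (1/12)(3/11)(8/10) = 0.018182; P(data | bag B) = (3/7)(2/6)(2/5) = 0.057143; P(data | bag C) = (1/12)(7/11)(4/10) = 0.021212.
Multiplying each by its prior: 1/3 · 0.018182 = 0.0060606, 1/3 · 0.057143 = 0.019048, 1/3 · 0.021212 = 0.0070707; these sum to 0.032179.
The posterior is then P(bag A | data) = 0.18834, P(bag B | data) = 0.59193, P(bag C | data) = 0.21973.
The predictive probability is P(black next | data) = (2/9)(0.18834) + (1/4)(0.59193) + (2/3)(0.21973) = 0.33632.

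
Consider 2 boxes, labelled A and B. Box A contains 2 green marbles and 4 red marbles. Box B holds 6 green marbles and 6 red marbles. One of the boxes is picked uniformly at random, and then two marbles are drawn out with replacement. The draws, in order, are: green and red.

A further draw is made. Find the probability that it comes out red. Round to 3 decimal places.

The likelihood of the observed sequence under each hypothesis: P(data | box A) = (2/6)(4/6) = 2/9; P(data | box B) = (6/12)(6/12) = 1/4.
The prior-weighted likelihoods are 1/2 · 2/9 = 1/9, 1/2 · 1/4 = 1/8; summing to 17/72.
Normalising, the posterior is P(box A | data) = 8/17, P(box B | data) = 9/17.
The predictive probability is P(red next | data) = (2/3)(8/17) + (1/2)(9/17) = 59/102.

0.578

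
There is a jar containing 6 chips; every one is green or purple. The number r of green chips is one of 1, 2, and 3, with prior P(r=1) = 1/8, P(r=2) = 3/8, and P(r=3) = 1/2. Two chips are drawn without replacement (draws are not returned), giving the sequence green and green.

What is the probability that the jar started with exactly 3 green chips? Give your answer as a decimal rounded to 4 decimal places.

0.8000

Compute the likelihood of the observed sequence for each case: P(data | r = 1) = (1/6)(0/5) = 0; P(data | r = 2) = (2/6)(1/5) = 1/15; P(data | r = 3) = (3/6)(2/5) = 1/5.
Weighting by the prior gives 1/8 · 0 = 0, 3/8 · 1/15 = 1/40, 1/2 · 1/5 = 1/10; summing to 1/8.
So P(r = 3 | data) = (1/10) / (1/8) = 4/5.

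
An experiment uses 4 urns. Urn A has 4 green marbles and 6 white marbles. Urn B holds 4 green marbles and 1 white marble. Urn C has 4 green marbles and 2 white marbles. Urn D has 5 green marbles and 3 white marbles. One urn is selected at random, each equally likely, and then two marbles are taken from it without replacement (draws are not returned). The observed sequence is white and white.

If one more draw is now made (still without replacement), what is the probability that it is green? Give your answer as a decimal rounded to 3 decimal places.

Compute the likelihood of the observed sequence for each case: P(data | urn A) = (6/10)(5/9) = 1/3; P(data | urn B) = (1/5)(0/4) = 0; P(data | urn C) = (2/6)(1/5) = 1/15; P(data | urn D) = (3/8)(2/7) = 3/28.
Multiplying each by its prior: 1/4 · 1/3 = 1/12, 1/4 · 0 = 0, 1/4 · 1/15 = 1/60, 1/4 · 3/28 = 3/112; summing to 71/560.
Dividing through by the total gives posterior P(urn A | data) = 140/213, P(urn B | data) = 0, P(urn C | data) = 28/213, P(urn D | data) = 15/71.
So P(green next | data) = Σ P(green next | H) P(H | data) = (1/2)(140/213) + (1)(28/213) + (5/6)(15/71) = 271/426.

0.636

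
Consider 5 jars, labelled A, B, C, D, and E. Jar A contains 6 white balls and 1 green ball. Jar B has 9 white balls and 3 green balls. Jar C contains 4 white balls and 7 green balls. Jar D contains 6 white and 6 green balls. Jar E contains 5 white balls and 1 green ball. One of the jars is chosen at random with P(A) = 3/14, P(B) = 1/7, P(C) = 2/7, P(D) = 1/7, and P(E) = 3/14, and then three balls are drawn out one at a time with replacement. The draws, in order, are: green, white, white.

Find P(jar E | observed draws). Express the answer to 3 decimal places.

0.227

For each hypothesis, P(data | H) works out to: P(data | jar A) = (1/7)(6/7)(6/7) = 0.10496; P(data | jar B) = (3/12)(9/12)(9/12) = 0.14062; P(data | jar C) = (7/11)(4/11)(4/11) = 0.084147; P(data | jar D) = (6/12)(6/12)(6/12) = 0.125; P(data | jar E) = (1/6)(5/6)(5/6) = 0.11574.
The prior-weighted likelihoods are 3/14 · 0.10496 = 0.022491, 1/7 · 0.14062 = 0.020089, 2/7 · 0.084147 = 0.024042, 1/7 · 0.125 = 0.017857, 3/14 · 0.11574 = 0.024802; these sum to 0.10928.
Hence P(jar E | data) = (0.024802) / (0.10928) = 0.22695.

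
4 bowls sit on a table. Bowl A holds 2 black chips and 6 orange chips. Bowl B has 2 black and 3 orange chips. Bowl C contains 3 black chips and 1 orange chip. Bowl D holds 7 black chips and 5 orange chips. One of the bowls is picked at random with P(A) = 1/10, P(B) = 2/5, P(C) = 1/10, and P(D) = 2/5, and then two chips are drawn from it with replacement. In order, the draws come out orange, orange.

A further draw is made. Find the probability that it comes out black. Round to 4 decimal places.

0.4235

Compute the likelihood of the observed sequence for each case: P(data | bowl A) = (6/8)(6/8) = 0.5625; P(data | bowl B) = (3/5)(3/5) = 0.36; P(data | bowl C) = (1/4)(1/4) = 0.0625; P(data | bowl D) = (5/12)(5/12) = 0.17361.
Multiplying each by its prior: 1/10 · 0.5625 = 0.05625, 2/5 · 0.36 = 0.144, 1/10 · 0.0625 = 0.00625, 2/5 · 0.17361 = 0.069444; with total 0.27594.
The posterior is then P(bowl A | data) = 0.20385, P(bowl B | data) = 0.52184, P(bowl C | data) = 0.022649, P(bowl D | data) = 0.25166.
So P(black next | data) = Σ P(black next | H) P(H | data) = (1/4)(0.20385) + (2/5)(0.52184) + (3/4)(0.022649) + (7/12)(0.25166) = 0.42349.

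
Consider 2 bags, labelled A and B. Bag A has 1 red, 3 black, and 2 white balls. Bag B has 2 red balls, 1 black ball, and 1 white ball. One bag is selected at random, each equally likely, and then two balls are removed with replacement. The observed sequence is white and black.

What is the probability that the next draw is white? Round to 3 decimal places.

The likelihood of the observed sequence under each hypothesis: P(data | bag A) = (2/6)(3/6) = 1/6; P(data | bag B) = (1/4)(1/4) = 1/16.
Weighting by the prior gives 1/2 · 1/6 = 1/12, 1/2 · 1/16 = 1/32; with total 11/96.
Dividing through by the total gives posterior P(bag A | data) = 8/11, P(bag B | data) = 3/11.
So P(white next | data) = Σ P(white next | H) P(H | data) = (1/3)(8/11) + (1/4)(3/11) = 41/132.

0.311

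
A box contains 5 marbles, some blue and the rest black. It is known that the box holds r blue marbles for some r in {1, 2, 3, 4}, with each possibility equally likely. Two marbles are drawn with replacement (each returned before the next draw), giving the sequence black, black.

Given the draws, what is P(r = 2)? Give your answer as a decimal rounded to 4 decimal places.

0.3000

The likelihood of the observed sequence under each hypothesis: P(data | r = 1) = (4/5)(4/5) = 16/25; P(data | r = 2) = (3/5)(3/5) = 9/25; P(data | r = 3) = (2/5)(2/5) = 4/25; P(data | r = 4) = (1/5)(1/5) = 1/25.
Weighting by the prior gives 1/4 · 16/25 = 4/25, 1/4 · 9/25 = 9/100, 1/4 · 4/25 = 1/25, 1/4 · 1/25 = 1/100; summing to 3/10.
So P(r = 2 | data) = (9/100) / (3/10) = 3/10.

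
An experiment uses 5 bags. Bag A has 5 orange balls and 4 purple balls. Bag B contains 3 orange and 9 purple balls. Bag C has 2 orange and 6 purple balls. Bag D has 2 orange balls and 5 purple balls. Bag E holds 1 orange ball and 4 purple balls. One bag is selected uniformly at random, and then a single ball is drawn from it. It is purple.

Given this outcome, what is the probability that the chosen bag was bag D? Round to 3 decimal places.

0.207

Compute the likelihood of this draw for each case: P(data | bag A) = (4/9) = 0.44444; P(data | bag B) = (9/12) = 0.75; P(data | bag C) = (6/8) = 0.75; P(data | bag D) = (5/7) = 0.71429; P(data | bag E) = (4/5) = 0.8.
The prior-weighted likelihoods are 1/5 · 0.44444 = 0.088889, 1/5 · 0.75 = 0.15, 1/5 · 0.75 = 0.15, 1/5 · 0.71429 = 0.14286, 1/5 · 0.8 = 0.16; these sum to 0.69175.
By Bayes' rule, P(bag D | data) = (0.14286) / (0.69175) = 0.20652.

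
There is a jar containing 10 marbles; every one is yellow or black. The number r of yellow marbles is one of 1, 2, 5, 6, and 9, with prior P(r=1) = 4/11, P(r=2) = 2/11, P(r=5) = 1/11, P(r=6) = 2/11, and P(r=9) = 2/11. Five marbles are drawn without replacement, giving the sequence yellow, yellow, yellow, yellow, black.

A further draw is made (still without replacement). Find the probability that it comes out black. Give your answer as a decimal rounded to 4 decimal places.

0.2317

Under each hypothesis, the probability of the observed sequence is: P(data | r = 1) = (1/10)(0/9) = 0; P(data | r = 2) = (2/10)(1/9)(0/8) = 0; P(data | r = 5) = (5/10)(4/9)(3/8)(2/7)(5/6) = 0.019841; P(data | r = 6) = (6/10)(5/9)(4/8)(3/7)(4/6) = 0.047619; P(data | r = 9) = (9/10)(8/9)(7/8)(6/7)(1/6) = 0.1.
Multiplying each by its prior: 4/11 · 0 = 0, 2/11 · 0 = 0, 1/11 · 0.019841 = 0.0018038, 2/11 · 0.047619 = 0.008658, 2/11 · 0.1 = 0.018182; with total 0.028644.
The posterior is then P(r = 1 | data) = 0, P(r = 2 | data) = 0, P(r = 5 | data) = 0.062972, P(r = 6 | data) = 0.30227, P(r = 9 | data) = 0.63476.
So P(black next | data) = Σ P(black next | H) P(H | data) = (4/5)(0.062972) + (3/5)(0.30227) + (0)(0.63476) = 0.23174.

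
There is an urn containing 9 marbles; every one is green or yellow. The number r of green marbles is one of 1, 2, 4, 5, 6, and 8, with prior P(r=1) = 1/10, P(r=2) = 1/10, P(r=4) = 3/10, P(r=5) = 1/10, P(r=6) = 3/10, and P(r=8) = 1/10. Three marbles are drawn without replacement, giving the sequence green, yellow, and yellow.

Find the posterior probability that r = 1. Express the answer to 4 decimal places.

For each hypothesis, P(data | H) works out to: P(data | r = 1) = (1/9)(8/8)(7/7) = 0.11111; P(data | r = 2) = (2/9)(7/8)(6/7) = 0.16667; P(data | r = 4) = (4/9)(5/8)(4/7) = 0.15873; P(data | r = 5) = (5/9)(4/8)(3/7) = 0.11905; P(data | r = 6) = (6/9)(3/8)(2/7) = 0.071429; P(data | r = 8) = (8/9)(1/8)(0/7) = 0.
Multiplying each by its prior: 1/10 · 0.11111 = 0.011111, 1/10 · 0.16667 = 0.016667, 3/10 · 0.15873 = 0.047619, 1/10 · 0.11905 = 0.011905, 3/10 · 0.071429 = 0.021429, 1/10 · 0 = 0; with total 0.10873.
So P(r = 1 | data) = (0.011111) / (0.10873) = 0.10219.

0.1022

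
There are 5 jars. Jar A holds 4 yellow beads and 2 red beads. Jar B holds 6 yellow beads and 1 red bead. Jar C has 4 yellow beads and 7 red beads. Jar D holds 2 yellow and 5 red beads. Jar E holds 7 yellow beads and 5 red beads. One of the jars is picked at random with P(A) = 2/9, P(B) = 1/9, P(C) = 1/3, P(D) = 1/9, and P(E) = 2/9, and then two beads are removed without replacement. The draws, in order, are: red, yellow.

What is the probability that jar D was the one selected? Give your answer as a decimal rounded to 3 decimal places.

0.108

Under each hypothesis, the probability of the observed sequence is: P(data | jar A) = (2/6)(4/5) = 0.26667; P(data | jar B) = (1/7)(6/6) = 0.14286; P(data | jar C) = (7/11)(4/10) = 0.25455; P(data | jar D) = (5/7)(2/6) = 0.2381; P(data | jar E) = (5/12)(7/11) = 0.26515.
The prior-weighted likelihoods are 2/9 · 0.26667 = 0.059259, 1/9 · 0.14286 = 0.015873, 1/3 · 0.25455 = 0.084848, 1/9 · 0.2381 = 0.026455, 2/9 · 0.26515 = 0.058923; with total 0.24536.
Hence P(jar D | data) = (0.026455) / (0.24536) = 0.10782.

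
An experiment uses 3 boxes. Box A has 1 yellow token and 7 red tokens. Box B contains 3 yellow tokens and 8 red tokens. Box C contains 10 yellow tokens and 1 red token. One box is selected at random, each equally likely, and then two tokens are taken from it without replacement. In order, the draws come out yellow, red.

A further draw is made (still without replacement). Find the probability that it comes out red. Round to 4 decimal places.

For each hypothesis, P(data | H) works out to: P(data | box A) = (1/8)(7/7) = 0.125; P(data | box B) = (3/11)(8/10) = 0.21818; P(data | box C) = (10/11)(1/10) = 0.090909.
The prior-weighted likelihoods are 1/3 · 0.125 = 0.041667, 1/3 · 0.21818 = 0.072727, 1/3 · 0.090909 = 0.030303; these sum to 0.1447.
Normalising, the posterior is P(box A | data) = 0.28796, P(box B | data) = 0.50262, P(box C | data) = 0.20942.
The predictive probability is P(red next | data) = (1)(0.28796) + (7/9)(0.50262) + (0)(0.20942) = 0.67888.

0.6789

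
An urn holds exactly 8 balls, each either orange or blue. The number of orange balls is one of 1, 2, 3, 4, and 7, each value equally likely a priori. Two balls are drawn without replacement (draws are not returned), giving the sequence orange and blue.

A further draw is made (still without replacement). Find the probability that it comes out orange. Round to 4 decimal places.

0.3860

For each hypothesis, P(data | H) works out to: P(data | r = 1) = (1/8)(7/7) = 1/8; P(data | r = 2) = (2/8)(6/7) = 3/14; P(data | r = 3) = (3/8)(5/7) = 15/56; P(data | r = 4) = (4/8)(4/7) = 2/7; P(data | r = 7) = (7/8)(1/7) = 1/8.
Multiplying each by its prior: 1/5 · 1/8 = 1/40, 1/5 · 3/14 = 3/70, 1/5 · 15/56 = 3/56, 1/5 · 2/7 = 2/35, 1/5 · 1/8 = 1/40; these sum to 57/280.
Normalising, the posterior is P(r = 1 | data) = 7/57, P(r = 2 | data) = 4/19, P(r = 3 | data) = 5/19, P(r = 4 | data) = 16/57, P(r = 7 | data) = 7/57.
Averaging over the posterior, P(orange next | data) = (0)(7/57) + (1/6)(4/19) + (1/3)(5/19) + (1/2)(16/57) + (1)(7/57) = 22/57.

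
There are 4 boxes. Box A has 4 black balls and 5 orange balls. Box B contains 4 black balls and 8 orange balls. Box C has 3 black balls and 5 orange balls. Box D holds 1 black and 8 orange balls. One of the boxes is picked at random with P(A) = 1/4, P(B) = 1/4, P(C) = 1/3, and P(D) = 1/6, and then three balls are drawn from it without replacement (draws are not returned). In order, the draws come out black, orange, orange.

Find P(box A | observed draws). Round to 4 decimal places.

0.2478

For each hypothesis, P(data | H) works out to: P(data | box A) = (4/9)(5/8)(4/7) = 0.15873; P(data | box B) = (4/12)(8/11)(7/10) = 0.1697; P(data | box C) = (3/8)(5/7)(4/6) = 0.17857; P(data | box D) = (1/9)(8/8)(7/7) = 0.11111.
Weighting by the prior gives 1/4 · 0.15873 = 0.039683, 1/4 · 0.1697 = 0.042424, 1/3 · 0.17857 = 0.059524, 1/6 · 0.11111 = 0.018519; these sum to 0.16015.
Therefore the posterior P(box A | data) = (0.039683) / (0.16015) = 0.24778.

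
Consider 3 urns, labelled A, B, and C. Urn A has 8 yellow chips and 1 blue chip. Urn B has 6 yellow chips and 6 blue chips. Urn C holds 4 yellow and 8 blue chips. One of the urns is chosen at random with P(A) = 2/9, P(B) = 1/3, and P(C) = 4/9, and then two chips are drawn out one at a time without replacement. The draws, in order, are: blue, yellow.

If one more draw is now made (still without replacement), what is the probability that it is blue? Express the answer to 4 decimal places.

0.5412

Compute the likelihood of the observed sequence for each case: P(data | urn A) = (1/9)(8/8) = 1/9; P(data | urn B) = (6/12)(6/11) = 3/11; P(data | urn C) = (8/12)(4/11) = 8/33.
Multiplying each by its prior: 2/9 · 1/9 = 2/81, 1/3 · 3/11 = 1/11, 4/9 · 8/33 = 32/297; these sum to 199/891.
Dividing through by the total gives posterior P(urn A | data) = 0.11055, P(urn B | data) = 0.40704, P(urn C | data) = 0.48241.
The predictive probability is P(blue next | data) = (0)(0.11055) + (1/2)(0.40704) + (7/10)(0.48241) = 0.54121.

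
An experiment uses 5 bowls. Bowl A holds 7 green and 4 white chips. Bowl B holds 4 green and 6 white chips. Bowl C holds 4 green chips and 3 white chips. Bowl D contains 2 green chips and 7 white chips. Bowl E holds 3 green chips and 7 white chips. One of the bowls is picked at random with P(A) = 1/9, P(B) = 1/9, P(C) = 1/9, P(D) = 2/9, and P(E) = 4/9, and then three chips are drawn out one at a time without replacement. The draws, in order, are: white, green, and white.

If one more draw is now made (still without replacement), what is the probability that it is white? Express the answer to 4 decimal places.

Compute the likelihood of the observed sequence for each case: P(data | bowl A) = (4/11)(7/10)(3/9) = 0.084848; P(data | bowl B) = (6/10)(4/9)(5/8) = 0.16667; P(data | bowl C) = (3/7)(4/6)(2/5) = 0.11429; P(data | bowl D) = (7/9)(2/8)(6/7) = 0.16667; P(data | bowl E) = (7/10)(3/9)(6/8) = 0.175.
Multiplying each by its prior: 1/9 · 0.084848 = 0.0094276, 1/9 · 0.16667 = 0.018519, 1/9 · 0.11429 = 0.012698, 2/9 · 0.16667 = 0.037037, 4/9 · 0.175 = 0.077778; with total 0.15546.
The posterior is then P(bowl A | data) = 0.060644, P(bowl B | data) = 0.11912, P(bowl C | data) = 0.081683, P(bowl D | data) = 0.23824, P(bowl E | data) = 0.50031.
Averaging over the posterior, P(white next | data) = (1/4)(0.060644) + (4/7)(0.11912) + (1/4)(0.081683) + (5/6)(0.23824) + (5/7)(0.50031) = 0.65955.

0.6596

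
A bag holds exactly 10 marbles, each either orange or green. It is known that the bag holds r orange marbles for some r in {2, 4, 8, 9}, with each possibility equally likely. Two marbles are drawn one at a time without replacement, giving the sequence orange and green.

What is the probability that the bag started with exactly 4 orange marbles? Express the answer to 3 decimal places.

0.369

For each hypothesis, P(data | H) works out to: P(data | r = 2) = (2/10)(8/9) = 8/45; P(data | r = 4) = (4/10)(6/9) = 4/15; P(data | r = 8) = (8/10)(2/9) = 8/45; P(data | r = 9) = (9/10)(1/9) = 1/10.
Weighting by the prior gives 1/4 · 8/45 = 2/45, 1/4 · 4/15 = 1/15, 1/4 · 8/45 = 2/45, 1/4 · 1/10 = 1/40; summing to 13/72.
Hence P(r = 4 | data) = (1/15) / (13/72) = 24/65.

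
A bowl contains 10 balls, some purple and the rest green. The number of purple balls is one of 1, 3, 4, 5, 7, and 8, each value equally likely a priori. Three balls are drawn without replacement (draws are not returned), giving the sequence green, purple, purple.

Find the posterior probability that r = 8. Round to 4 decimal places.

0.2478

Compute the likelihood of the observed sequence for each case: P(data | r = 1) = (9/10)(1/9)(0/8) = 0; P(data | r = 3) = (7/10)(3/9)(2/8) = 0.058333; P(data | r = 4) = (6/10)(4/9)(3/8) = 0.1; P(data | r = 5) = (5/10)(5/9)(4/8) = 0.13889; P(data | r = 7) = (3/10)(7/9)(6/8) = 0.175; P(data | r = 8) = (2/10)(8/9)(7/8) = 0.15556.
The prior-weighted likelihoods are 1/6 · 0 = 0, 1/6 · 0.058333 = 0.0097222, 1/6 · 0.1 = 0.016667, 1/6 · 0.13889 = 0.023148, 1/6 · 0.175 = 0.029167, 1/6 · 0.15556 = 0.025926; these sum to 0.10463.
Hence P(r = 8 | data) = (0.025926) / (0.10463) = 0.24779.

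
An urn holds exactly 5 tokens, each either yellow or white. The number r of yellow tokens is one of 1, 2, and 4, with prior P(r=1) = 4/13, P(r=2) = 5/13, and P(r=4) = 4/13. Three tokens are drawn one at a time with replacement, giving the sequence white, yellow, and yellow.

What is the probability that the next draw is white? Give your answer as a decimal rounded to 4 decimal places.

The likelihood of the observed sequence under each hypothesis: P(data | r = 1) = (4/5)(1/5)(1/5) = 0.032; P(data | r = 2) = (3/5)(2/5)(2/5) = 0.096; P(data | r = 4) = (1/5)(4/5)(4/5) = 0.128.
Weighting by the prior gives 4/13 · 0.032 = 0.0098462, 5/13 · 0.096 = 0.036923, 4/13 · 0.128 = 0.039385; with total 0.086154.
Dividing through by the total gives posterior P(r = 1 | data) = 0.11429, P(r = 2 | data) = 0.42857, P(r = 4 | data) = 0.45714.
So P(white next | data) = Σ P(white next | H) P(H | data) = (4/5)(0.11429) + (3/5)(0.42857) + (1/5)(0.45714) = 0.44.

0.4400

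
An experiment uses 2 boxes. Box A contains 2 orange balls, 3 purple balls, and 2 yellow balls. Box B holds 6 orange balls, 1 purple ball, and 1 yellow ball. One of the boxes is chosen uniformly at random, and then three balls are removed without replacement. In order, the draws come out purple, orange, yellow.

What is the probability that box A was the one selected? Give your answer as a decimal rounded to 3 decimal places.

Compute the likelihood of the observed sequence for each case: P(data | box A) = (3/7)(2/6)(2/5) = 2/35; P(data | box B) = (1/8)(6/7)(1/6) = 1/56.
Multiplying each by its prior: 1/2 · 2/35 = 1/35, 1/2 · 1/56 = 1/112; with total 3/80.
Therefore the posterior P(box A | data) = (1/35) / (3/80) = 16/21.

0.762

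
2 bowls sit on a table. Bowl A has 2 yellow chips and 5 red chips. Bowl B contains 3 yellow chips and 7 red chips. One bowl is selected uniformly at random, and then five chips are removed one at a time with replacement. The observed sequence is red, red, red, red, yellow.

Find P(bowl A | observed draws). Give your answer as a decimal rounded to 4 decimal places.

0.5080

For each hypothesis, P(data | H) works out to: P(data | bowl A) = (5/7)(5/7)(5/7)(5/7)(2/7) = 0.074374; P(data | bowl B) = (7/10)(7/10)(7/10)(7/10)(3/10) = 0.07203.
Weighting by the prior gives 1/2 · 0.074374 = 0.037187, 1/2 · 0.07203 = 0.036015; these sum to 0.073202.
So P(bowl A | data) = (0.037187) / (0.073202) = 0.508.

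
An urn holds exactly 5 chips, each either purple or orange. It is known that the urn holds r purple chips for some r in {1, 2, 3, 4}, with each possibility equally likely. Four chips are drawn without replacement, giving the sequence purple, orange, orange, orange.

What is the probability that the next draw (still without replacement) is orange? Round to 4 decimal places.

The likelihood of the observed sequence under each hypothesis: P(data | r = 1) = (1/5)(4/4)(3/3)(2/2) = 1/5; P(data | r = 2) = (2/5)(3/4)(2/3)(1/2) = 1/10; P(data | r = 3) = (3/5)(2/4)(1/3)(0/2) = 0; P(data | r = 4) = (4/5)(1/4)(0/3) = 0.
The prior-weighted likelihoods are 1/4 · 1/5 = 1/20, 1/4 · 1/10 = 1/40, 1/4 · 0 = 0, 1/4 · 0 = 0; summing to 3/40.
Normalising, the posterior is P(r = 1 | data) = 2/3, P(r = 2 | data) = 1/3, P(r = 3 | data) = 0, P(r = 4 | data) = 0.
The predictive probability is P(orange next | data) = (1)(2/3) + (0)(1/3) = 2/3.

0.6667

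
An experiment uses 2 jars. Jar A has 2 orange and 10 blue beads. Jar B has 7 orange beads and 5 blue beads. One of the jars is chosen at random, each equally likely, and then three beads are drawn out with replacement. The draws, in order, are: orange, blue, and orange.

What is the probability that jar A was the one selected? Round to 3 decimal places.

The likelihood of the observed sequence under each hypothesis: P(data | jar A) = (2/12)(10/12)(2/12) = 0.023148; P(data | jar B) = (7/12)(5/12)(7/12) = 0.14178.
Weighting by the prior gives 1/2 · 0.023148 = 0.011574, 1/2 · 0.14178 = 0.070891; summing to 0.082465.
Hence P(jar A | data) = (0.011574) / (0.082465) = 0.14035.

0.140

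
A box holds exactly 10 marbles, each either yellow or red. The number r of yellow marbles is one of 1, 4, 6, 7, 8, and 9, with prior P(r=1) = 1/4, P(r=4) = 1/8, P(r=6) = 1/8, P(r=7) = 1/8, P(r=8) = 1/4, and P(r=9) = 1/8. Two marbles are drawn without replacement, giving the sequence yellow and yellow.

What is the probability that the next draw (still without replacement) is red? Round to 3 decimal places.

0.286

Under each hypothesis, the probability of the observed sequence is: P(data | r = 1) = (1/10)(0/9) = 0; P(data | r = 4) = (4/10)(3/9) = 2/15; P(data | r = 6) = (6/10)(5/9) = 1/3; P(data | r = 7) = (7/10)(6/9) = 7/15; P(data | r = 8) = (8/10)(7/9) = 28/45; P(data | r = 9) = (9/10)(8/9) = 4/5.
The prior-weighted likelihoods are 1/4 · 0 = 0, 1/8 · 2/15 = 1/60, 1/8 · 1/3 = 1/24, 1/8 · 7/15 = 7/120, 1/4 · 28/45 = 7/45, 1/8 · 4/5 = 1/10; these sum to 67/180.
The posterior is then P(r = 1 | data) = 0, P(r = 4 | data) = 0.044776, P(r = 6 | data) = 0.11194, P(r = 7 | data) = 0.15672, P(r = 8 | data) = 0.41791, P(r = 9 | data) = 0.26866.
So P(red next | data) = Σ P(red next | H) P(H | data) = (3/4)(0.044776) + (1/2)(0.11194) + (3/8)(0.15672) + (1/4)(0.41791) + (1/8)(0.26866) = 0.28638.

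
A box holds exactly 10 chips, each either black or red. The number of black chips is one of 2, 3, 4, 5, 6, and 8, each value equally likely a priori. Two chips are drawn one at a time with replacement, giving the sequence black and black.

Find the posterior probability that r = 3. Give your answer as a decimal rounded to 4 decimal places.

0.0584

For each hypothesis, P(data | H) works out to: P(data | r = 2) = (2/10)(2/10) = 1/25; P(data | r = 3) = (3/10)(3/10) = 9/100; P(data | r = 4) = (4/10)(4/10) = 4/25; P(data | r = 5) = (5/10)(5/10) = 1/4; P(data | r = 6) = (6/10)(6/10) = 9/25; P(data | r = 8) = (8/10)(8/10) = 16/25.
The prior-weighted likelihoods are 1/6 · 1/25 = 1/150, 1/6 · 9/100 = 3/200, 1/6 · 4/25 = 2/75, 1/6 · 1/4 = 1/24, 1/6 · 9/25 = 3/50, 1/6 · 16/25 = 8/75; with total 77/300.
Therefore the posterior P(r = 3 | data) = (3/200) / (77/300) = 9/154.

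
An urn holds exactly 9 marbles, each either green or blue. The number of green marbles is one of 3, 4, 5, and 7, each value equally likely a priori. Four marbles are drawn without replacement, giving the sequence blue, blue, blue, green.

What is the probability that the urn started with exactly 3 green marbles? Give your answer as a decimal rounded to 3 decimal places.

Under each hypothesis, the probability of the observed sequence is: P(data | r = 3) = (6/9)(5/8)(4/7)(3/6) = 5/42; P(data | r = 4) = (5/9)(4/8)(3/7)(4/6) = 5/63; P(data | r = 5) = (4/9)(3/8)(2/7)(5/6) = 5/126; P(data | r = 7) = (2/9)(1/8)(0/7) = 0.
Multiplying each by its prior: 1/4 · 5/42 = 5/168, 1/4 · 5/63 = 5/252, 1/4 · 5/126 = 5/504, 1/4 · 0 = 0; summing to 5/84.
Therefore the posterior P(r = 3 | data) = (5/168) / (5/84) = 1/2.

0.500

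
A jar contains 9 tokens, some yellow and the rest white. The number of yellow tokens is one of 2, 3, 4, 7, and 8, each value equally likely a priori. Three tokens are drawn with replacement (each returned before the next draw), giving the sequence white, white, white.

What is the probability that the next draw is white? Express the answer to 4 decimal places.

Under each hypothesis, the probability of the observed sequence is: P(data | r = 2) = (7/9)(7/9)(7/9) = 0.47051; P(data | r = 3) = (6/9)(6/9)(6/9) = 0.2963; P(data | r = 4) = (5/9)(5/9)(5/9) = 0.17147; P(data | r = 7) = (2/9)(2/9)(2/9) = 0.010974; P(data | r = 8) = (1/9)(1/9)(1/9) = 0.0013717.
The prior-weighted likelihoods are 1/5 · 0.47051 = 0.094102, 1/5 · 0.2963 = 0.059259, 1/5 · 0.17147 = 0.034294, 1/5 · 0.010974 = 0.0021948, 1/5 · 0.0013717 = 0.00027435; summing to 0.19012.
The posterior is then P(r = 2 | data) = 0.49495, P(r = 3 | data) = 0.31169, P(r = 4 | data) = 0.18038, P(r = 7 | data) = 0.011544, P(r = 8 | data) = 0.001443.
Averaging over the posterior, P(white next | data) = (7/9)(0.49495) + (2/3)(0.31169) + (5/9)(0.18038) + (2/9)(0.011544) + (1/9)(0.001443) = 0.69569.

0.6957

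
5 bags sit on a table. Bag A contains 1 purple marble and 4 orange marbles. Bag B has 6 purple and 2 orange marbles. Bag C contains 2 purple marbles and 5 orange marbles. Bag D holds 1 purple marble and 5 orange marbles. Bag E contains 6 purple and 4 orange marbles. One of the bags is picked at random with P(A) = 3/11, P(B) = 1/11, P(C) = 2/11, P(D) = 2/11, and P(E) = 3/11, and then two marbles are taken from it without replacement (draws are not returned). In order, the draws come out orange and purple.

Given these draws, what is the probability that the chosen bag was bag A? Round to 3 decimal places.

The likelihood of the observed sequence under each hypothesis: P(data | bag A) = (4/5)(1/4) = 0.2; P(data | bag B) = (2/8)(6/7) = 0.21429; P(data | bag C) = (5/7)(2/6) = 0.2381; P(data | bag D) = (5/6)(1/5) = 0.16667; P(data | bag E) = (4/10)(6/9) = 0.26667.
Weighting by the prior gives 3/11 · 0.2 = 0.054545, 1/11 · 0.21429 = 0.019481, 2/11 · 0.2381 = 0.04329, 2/11 · 0.16667 = 0.030303, 3/11 · 0.26667 = 0.072727; with total 0.22035.
So P(bag A | data) = (0.054545) / (0.22035) = 0.24754.

0.248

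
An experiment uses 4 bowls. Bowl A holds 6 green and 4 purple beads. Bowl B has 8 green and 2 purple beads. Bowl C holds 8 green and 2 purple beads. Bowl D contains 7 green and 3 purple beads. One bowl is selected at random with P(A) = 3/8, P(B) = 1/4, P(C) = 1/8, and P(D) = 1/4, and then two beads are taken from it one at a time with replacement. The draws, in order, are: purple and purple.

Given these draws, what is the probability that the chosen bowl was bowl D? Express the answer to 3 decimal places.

0.231

For each hypothesis, P(data | H) works out to: P(data | bowl A) = (4/10)(4/10) = 4/25; P(data | bowl B) = (2/10)(2/10) = 1/25; P(data | bowl C) = (2/10)(2/10) = 1/25; P(data | bowl D) = (3/10)(3/10) = 9/100.
The prior-weighted likelihoods are 3/8 · 4/25 = 3/50, 1/4 · 1/25 = 1/100, 1/8 · 1/25 = 1/200, 1/4 · 9/100 = 9/400; with total 39/400.
By Bayes' rule, P(bowl D | data) = (9/400) / (39/400) = 3/13.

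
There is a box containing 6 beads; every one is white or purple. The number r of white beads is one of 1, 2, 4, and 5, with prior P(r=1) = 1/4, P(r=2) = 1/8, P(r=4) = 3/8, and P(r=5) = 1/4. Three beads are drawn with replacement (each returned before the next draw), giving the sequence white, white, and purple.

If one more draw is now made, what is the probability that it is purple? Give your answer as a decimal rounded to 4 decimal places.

For each hypothesis, P(data | H) works out to: P(data | r = 1) = (1/6)(1/6)(5/6) = 5/216; P(data | r = 2) = (2/6)(2/6)(4/6) = 2/27; P(data | r = 4) = (4/6)(4/6)(2/6) = 4/27; P(data | r = 5) = (5/6)(5/6)(1/6) = 25/216.
Multiplying each by its prior: 1/4 · 5/216 = 5/864, 1/8 · 2/27 = 1/108, 3/8 · 4/27 = 1/18, 1/4 · 25/216 = 25/864; these sum to 43/432.
Dividing through by the total gives posterior P(r = 1 | data) = 5/86, P(r = 2 | data) = 4/43, P(r = 4 | data) = 24/43, P(r = 5 | data) = 25/86.
The predictive probability is P(purple next | data) = (5/6)(5/86) + (2/3)(4/43) + (1/3)(24/43) + (1/6)(25/86) = 89/258.

0.3450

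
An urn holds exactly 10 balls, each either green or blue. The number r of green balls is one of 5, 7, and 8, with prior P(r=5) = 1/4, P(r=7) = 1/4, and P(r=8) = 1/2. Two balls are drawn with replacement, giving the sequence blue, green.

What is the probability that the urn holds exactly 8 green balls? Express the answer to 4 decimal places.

For each hypothesis, P(data | H) works out to: P(data | r = 5) = (5/10)(5/10) = 1/4; P(data | r = 7) = (3/10)(7/10) = 21/100; P(data | r = 8) = (2/10)(8/10) = 4/25.
Weighting by the prior gives 1/4 · 1/4 = 1/16, 1/4 · 21/100 = 21/400, 1/2 · 4/25 = 2/25; summing to 39/200.
So P(r = 8 | data) = (2/25) / (39/200) = 16/39.

0.4103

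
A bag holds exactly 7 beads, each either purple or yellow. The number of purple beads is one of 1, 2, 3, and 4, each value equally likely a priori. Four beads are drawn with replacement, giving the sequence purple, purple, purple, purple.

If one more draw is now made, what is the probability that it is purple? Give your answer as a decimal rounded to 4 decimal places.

0.5246

Compute the likelihood of the observed sequence for each case: P(data | r = 1) = (1/7)(1/7)(1/7)(1/7) = 0.00041649; P(data | r = 2) = (2/7)(2/7)(2/7)(2/7) = 0.0066639; P(data | r = 3) = (3/7)(3/7)(3/7)(3/7) = 0.033736; P(data | r = 4) = (4/7)(4/7)(4/7)(4/7) = 0.10662.
Weighting by the prior gives 1/4 · 0.00041649 = 0.00010412, 1/4 · 0.0066639 = 0.001666, 1/4 · 0.033736 = 0.008434, 1/4 · 0.10662 = 0.026656; summing to 0.03686.
Dividing through by the total gives posterior P(r = 1 | data) = 0.0028249, P(r = 2 | data) = 0.045198, P(r = 3 | data) = 0.22881, P(r = 4 | data) = 0.72316.
So P(purple next | data) = Σ P(purple next | H) P(H | data) = (1/7)(0.0028249) + (2/7)(0.045198) + (3/7)(0.22881) + (4/7)(0.72316) = 0.52462.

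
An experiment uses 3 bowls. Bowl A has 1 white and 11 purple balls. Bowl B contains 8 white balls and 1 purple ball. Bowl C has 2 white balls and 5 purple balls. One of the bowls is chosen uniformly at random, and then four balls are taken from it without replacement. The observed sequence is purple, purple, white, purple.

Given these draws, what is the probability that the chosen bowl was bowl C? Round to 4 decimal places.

0.6316

For each hypothesis, P(data | H) works out to: P(data | bowl A) = (11/12)(10/11)(1/10)(9/9) = 1/12; P(data | bowl B) = (1/9)(0/8) = 0; P(data | bowl C) = (5/7)(4/6)(2/5)(3/4) = 1/7.
The prior-weighted likelihoods are 1/3 · 1/12 = 1/36, 1/3 · 0 = 0, 1/3 · 1/7 = 1/21; these sum to 19/252.
Therefore the posterior P(bowl C | data) = (1/21) / (19/252) = 12/19.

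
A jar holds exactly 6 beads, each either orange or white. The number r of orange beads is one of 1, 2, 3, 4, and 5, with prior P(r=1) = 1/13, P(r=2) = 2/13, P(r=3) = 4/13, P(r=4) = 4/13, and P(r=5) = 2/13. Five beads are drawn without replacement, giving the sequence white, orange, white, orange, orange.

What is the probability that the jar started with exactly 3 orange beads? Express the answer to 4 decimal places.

0.4286

The likelihood of the observed sequence under each hypothesis: P(data | r = 1) = (5/6)(1/5)(4/4)(0/3) = 0; P(data | r = 2) = (4/6)(2/5)(3/4)(1/3)(0/2) = 0; P(data | r = 3) = (3/6)(3/5)(2/4)(2/3)(1/2) = 1/20; P(data | r = 4) = (2/6)(4/5)(1/4)(3/3)(2/2) = 1/15; P(data | r = 5) = (1/6)(5/5)(0/4) = 0.
Multiplying each by its prior: 1/13 · 0 = 0, 2/13 · 0 = 0, 4/13 · 1/20 = 1/65, 4/13 · 1/15 = 4/195, 2/13 · 0 = 0; these sum to 7/195.
By Bayes' rule, P(r = 3 | data) = (1/65) / (7/195) = 3/7.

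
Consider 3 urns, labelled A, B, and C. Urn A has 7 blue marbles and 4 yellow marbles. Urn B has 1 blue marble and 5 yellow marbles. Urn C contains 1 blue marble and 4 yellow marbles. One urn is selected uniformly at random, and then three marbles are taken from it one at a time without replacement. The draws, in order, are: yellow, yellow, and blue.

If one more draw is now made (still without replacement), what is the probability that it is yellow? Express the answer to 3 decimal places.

Under each hypothesis, the probability of the observed sequence is: P(data | urn A) = (4/11)(3/10)(7/9) = 14/165; P(data | urn B) = (5/6)(4/5)(1/4) = 1/6; P(data | urn C) = (4/5)(3/4)(1/3) = 1/5.
Multiplying each by its prior: 1/3 · 14/165 = 14/495, 1/3 · 1/6 = 1/18, 1/3 · 1/5 = 1/15; summing to 149/990.
Dividing through by the total gives posterior P(urn A | data) = 28/149, P(urn B | data) = 55/149, P(urn C | data) = 66/149.
Averaging over the posterior, P(yellow next | data) = (1/4)(28/149) + (1)(55/149) + (1)(66/149) = 128/149.

0.859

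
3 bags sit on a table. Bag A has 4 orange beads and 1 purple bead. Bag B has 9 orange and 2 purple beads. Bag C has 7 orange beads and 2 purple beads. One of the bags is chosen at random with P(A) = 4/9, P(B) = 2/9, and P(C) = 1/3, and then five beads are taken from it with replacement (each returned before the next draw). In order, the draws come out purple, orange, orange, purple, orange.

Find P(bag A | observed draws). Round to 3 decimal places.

0.436

Under each hypothesis, the probability of the observed sequence is: P(data | bag A) = (1/5)(4/5)(4/5)(1/5)(4/5) = 0.02048; P(data | bag B) = (2/11)(9/11)(9/11)(2/11)(9/11) = 0.018106; P(data | bag C) = (2/9)(7/9)(7/9)(2/9)(7/9) = 0.023235.
Multiplying each by its prior: 4/9 · 0.02048 = 0.0091022, 2/9 · 0.018106 = 0.0040236, 1/3 · 0.023235 = 0.007745; these sum to 0.020871.
So P(bag A | data) = (0.0091022) / (0.020871) = 0.43612.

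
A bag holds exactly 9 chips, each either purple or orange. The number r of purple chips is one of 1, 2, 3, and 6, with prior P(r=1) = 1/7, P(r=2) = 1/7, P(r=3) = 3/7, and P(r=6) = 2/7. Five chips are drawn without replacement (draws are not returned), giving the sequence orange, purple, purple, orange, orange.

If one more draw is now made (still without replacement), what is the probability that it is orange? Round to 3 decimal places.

The likelihood of the observed sequence under each hypothesis: P(data | r = 1) = (8/9)(1/8)(0/7) = 0; P(data | r = 2) = (7/9)(2/8)(1/7)(6/6)(5/5) = 1/36; P(data | r = 3) = (6/9)(3/8)(2/7)(5/6)(4/5) = 1/21; P(data | r = 6) = (3/9)(6/8)(5/7)(2/6)(1/5) = 1/84.
The prior-weighted likelihoods are 1/7 · 0 = 0, 1/7 · 1/36 = 1/252, 3/7 · 1/21 = 1/49, 2/7 · 1/84 = 1/294; summing to 1/36.
The posterior is then P(r = 1 | data) = 0, P(r = 2 | data) = 1/7, P(r = 3 | data) = 36/49, P(r = 6 | data) = 6/49.
The predictive probability is P(orange next | data) = (1)(1/7) + (3/4)(36/49) + (0)(6/49) = 34/49.

0.694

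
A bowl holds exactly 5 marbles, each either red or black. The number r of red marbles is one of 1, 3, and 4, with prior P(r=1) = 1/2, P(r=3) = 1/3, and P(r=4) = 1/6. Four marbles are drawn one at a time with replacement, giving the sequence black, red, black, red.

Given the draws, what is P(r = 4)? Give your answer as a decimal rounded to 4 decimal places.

0.1176

For each hypothesis, P(data | H) works out to: P(data | r = 1) = (4/5)(1/5)(4/5)(1/5) = 0.0256; P(data | r = 3) = (2/5)(3/5)(2/5)(3/5) = 0.0576; P(data | r = 4) = (1/5)(4/5)(1/5)(4/5) = 0.0256.
Multiplying each by its prior: 1/2 · 0.0256 = 0.0128, 1/3 · 0.0576 = 0.0192, 1/6 · 0.0256 = 0.0042667; these sum to 0.036267.
So P(r = 4 | data) = (0.0042667) / (0.036267) = 0.11765.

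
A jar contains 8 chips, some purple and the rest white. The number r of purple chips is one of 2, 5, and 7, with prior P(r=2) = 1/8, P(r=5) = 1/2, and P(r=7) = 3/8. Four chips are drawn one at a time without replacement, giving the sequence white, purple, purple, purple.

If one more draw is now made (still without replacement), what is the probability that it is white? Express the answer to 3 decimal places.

Under each hypothesis, the probability of the observed sequence is: P(data | r = 2) = (6/8)(2/7)(1/6)(0/5) = 0; P(data | r = 5) = (3/8)(5/7)(4/6)(3/5) = 3/28; P(data | r = 7) = (1/8)(7/7)(6/6)(5/5) = 1/8.
Weighting by the prior gives 1/8 · 0 = 0, 1/2 · 3/28 = 3/56, 3/8 · 1/8 = 3/64; these sum to 45/448.
Dividing through by the total gives posterior P(r = 2 | data) = 0, P(r = 5 | data) = 8/15, P(r = 7 | data) = 7/15.
Averaging over the posterior, P(white next | data) = (1/2)(8/15) + (0)(7/15) = 4/15.

0.267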